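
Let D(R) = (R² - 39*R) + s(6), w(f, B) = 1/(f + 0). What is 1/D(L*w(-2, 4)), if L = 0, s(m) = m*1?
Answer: ⅙ ≈ 0.16667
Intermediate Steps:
s(m) = m
w(f, B) = 1/f
D(R) = 6 + R² - 39*R (D(R) = (R² - 39*R) + 6 = 6 + R² - 39*R)
1/D(L*w(-2, 4)) = 1/(6 + (0/(-2))² - 0/(-2)) = 1/(6 + (0*(-½))² - 0*(-1)/2) = 1/(6 + 0² - 39*0) = 1/(6 + 0 + 0) = 1/6 = ⅙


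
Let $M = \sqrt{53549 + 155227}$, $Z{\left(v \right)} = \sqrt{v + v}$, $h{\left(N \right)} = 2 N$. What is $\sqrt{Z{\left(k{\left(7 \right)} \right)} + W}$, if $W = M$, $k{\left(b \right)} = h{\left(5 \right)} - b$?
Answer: $\sqrt{\sqrt{6} + 2 \sqrt{52194}} \approx 21.433$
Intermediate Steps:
$k{\left(b \right)} = 10 - b$ ($k{\left(b \right)} = 2 \cdot 5 - b = 10 - b$)
$Z{\left(v \right)} = \sqrt{2} \sqrt{v}$ ($Z{\left(v \right)} = \sqrt{2 v} = \sqrt{2} \sqrt{v}$)
$M = 2 \sqrt{52194}$ ($M = \sqrt{208776} = 2 \sqrt{52194} \approx 456.92$)
$W = 2 \sqrt{52194} \approx 456.92$
$\sqrt{Z{\left(k{\left(7 \right)} \right)} + W} = \sqrt{\sqrt{2} \sqrt{10 - 7} + 2 \sqrt{52194}} = \sqrt{\sqrt{2} \sqrt{3} + 2 \sqrt{52194}} = \sqrt{\sqrt{6} + 2 \sqrt{52194}}$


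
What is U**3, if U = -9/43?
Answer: -729/79507 ≈ -0.0091690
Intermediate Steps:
U = -9/43 (U = -9*1/43 = -9/43 ≈ -0.20930)
U**3 = (-9/43)**3 = -729/79507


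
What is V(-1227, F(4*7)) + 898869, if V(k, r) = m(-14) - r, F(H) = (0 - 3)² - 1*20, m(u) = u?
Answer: 898866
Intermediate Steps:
F(H) = -11 (F(H) = (-3)² - 20 = 9 - 20 = -11)
V(k, r) = -14 - r
V(-1227, F(4*7)) + 898869 = (-14 - 1*(-11)) + 898869 = (-14 + 11) + 898869 = -3 + 898869 = 898866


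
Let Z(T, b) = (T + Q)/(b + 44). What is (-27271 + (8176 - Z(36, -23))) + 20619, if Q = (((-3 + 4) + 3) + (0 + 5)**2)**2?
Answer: 31127/21 ≈ 1482.2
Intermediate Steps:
Q = 841 (Q = ((1 + 3) + 5**2)**2 = (4 + 25)**2 = 29**2 = 841)
Z(T, b) = (841 + T)/(44 + b) (Z(T, b) = (T + 841)/(b + 44) = (841 + T)/(44 + b))
(-27271 + (8176 - Z(36, -23))) + 20619 = (-27271 + (8176 - (841 + 36)/(44 - 23))) + 20619 = (-27271 + (8176 - 877/21)) + 20619 = (-27271 + 170819/21) + 20619 = -401872/21 + 20619 = 31127/21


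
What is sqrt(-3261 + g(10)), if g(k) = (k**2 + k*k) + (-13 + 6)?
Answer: 2*I*sqrt(767) ≈ 55.39*I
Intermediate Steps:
g(k) = -7 + 2*k**2 (g(k) = (k**2 + k**2) - 7 = 2*k**2 - 7 = -7 + 2*k**2)
sqrt(-3261 + g(10)) = sqrt(-3261 + (-7 + 2*10**2)) = sqrt(-3261 + (-7 + 2*100)) = sqrt(-3261 + (-7 + 200)) = sqrt(-3261 + 193) = sqrt(-3068) = 2*I*sqrt(767)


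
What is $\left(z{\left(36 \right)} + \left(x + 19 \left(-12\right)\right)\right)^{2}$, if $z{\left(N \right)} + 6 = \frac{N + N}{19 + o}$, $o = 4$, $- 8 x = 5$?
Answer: $\frac{1814334025}{33856} \approx 53590.0$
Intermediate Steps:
$x = - \frac{5}{8}$ ($x = \left(- \frac{1}{8}\right) 5 = - \frac{5}{8} \approx -0.625$)
$z{\left(N \right)} = -6 + \frac{2 N}{23}$ ($z{\left(N \right)} = -6 + \frac{N + N}{19 + 4} = -6 + \frac{2 N}{23}$)
$\left(z{\left(36 \right)} + \left(x + 19 \left(-12\right)\right)\right)^{2} = \left(\left(-6 + \frac{2}{23} \cdot 36\right) + \left(- \frac{5}{8} + 19 \left(-12\right)\right)\right)^{2} = \left(\left(-6 + \frac{72}{23}\right) - \frac{1829}{8}\right)^{2} = \left(- \frac{66}{23} - \frac{1829}{8}\right)^{2} = \left(- \frac{42595}{184}\right)^{2} = \frac{1814334025}{33856}$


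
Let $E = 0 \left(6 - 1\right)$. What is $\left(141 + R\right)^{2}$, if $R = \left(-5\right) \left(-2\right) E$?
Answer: $19881$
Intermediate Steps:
$E = 0$ ($E = 0 \cdot 5 = 0$)
$R = 0$ ($R = \left(-5\right) \left(-2\right) 0 = 10 \cdot 0 = 0$)
$\left(141 + R\right)^{2} = \left(141 + 0\right)^{2} = 141^{2} = 19881$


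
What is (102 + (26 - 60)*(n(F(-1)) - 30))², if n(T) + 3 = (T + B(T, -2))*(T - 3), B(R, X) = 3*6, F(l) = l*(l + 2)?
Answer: 12503296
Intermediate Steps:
F(l) = l*(2 + l)
B(R, X) = 18
n(T) = -3 + (-3 + T)*(18 + T) (n(T) = -3 + (T + 18)*(T - 3) = -3 + (18 + T)*(-3 + T) = -3 + (-3 + T)*(18 + T))
(102 + (26 - 60)*(n(F(-1)) - 30))² = (102 + (26 - 60)*((-57 + (-(2 - 1))² + 15*(-(2 - 1))) - 30))² = (102 - 34*((-57 + (-1*1)² + 15*(-1*1)) - 30))² = (102 - 34*((-57 + (-1)² + 15*(-1)) - 30))² = (102 - 34*((-57 + 1 - 15) - 30))² = (102 - 34*(-71 - 30))² = (102 - 34*(-101))² = (102 + 3434)² = 3536² = 12503296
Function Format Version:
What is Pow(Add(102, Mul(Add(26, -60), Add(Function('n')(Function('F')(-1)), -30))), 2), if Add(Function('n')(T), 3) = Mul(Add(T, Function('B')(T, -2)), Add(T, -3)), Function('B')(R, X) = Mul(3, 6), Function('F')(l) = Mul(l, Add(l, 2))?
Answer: 12503296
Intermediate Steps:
Function('F')(l) = Mul(l, Add(2, l))
Function('B')(R, X) = 18
Function('n')(T) = Add(-3, Mul(Add(-3, T), Add(18, T))) (Function('n')(T) = Add(-3, Mul(Add(T, 18), Add(T, -3))) = Add(-3, Mul(Add(18, T), Add(-3, T))) = Add(-3, Mul(Add(-3, T), Add(18, T))))
Pow(Add(102, Mul(Add(26, -60), Add(Function('n')(Function('F')(-1)), -30))), 2) = Pow(Add(102, Mul(Add(26, -60), Add(Add(-57, Pow(Mul(-1, Add(2, -1)), 2), Mul(15, Mul(-1, Add(2, -1)))), -30))), 2) = Pow(Add(102, Mul(-34, Add(Add(-57, Pow(Mul(-1, 1), 2), Mul(15, Mul(-1, 1))), -30))), 2) = Pow(Add(102, Mul(-34, Add(Add(-57, Pow(-1, 2), Mul(15, -1)), -30))), 2) = Pow(Add(102, Mul(-34, Add(Add(-57, 1, -15), -30))), 2) = Pow(Add(102, Mul(-34, Add(-71, -30))), 2) = Pow(Add(102, Mul(-34, -101)), 2) = Pow(Add(102, 3434), 2) = Pow(3536, 2) = 12503296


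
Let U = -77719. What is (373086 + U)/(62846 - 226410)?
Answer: -295367/163564 ≈ -1.8058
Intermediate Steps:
(373086 + U)/(62846 - 226410) = (373086 - 77719)/(62846 - 226410) = 295367/(-163564) = 295367*(-1/163564) = -295367/163564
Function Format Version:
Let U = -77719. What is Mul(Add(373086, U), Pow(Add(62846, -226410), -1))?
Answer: Rational(-295367, 163564) ≈ -1.8058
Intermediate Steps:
Mul(Add(373086, U), Pow(Add(62846, -226410), -1)) = Mul(Add(373086, -77719), Pow(Add(62846, -226410), -1)) = Mul(295367, Pow(-163564, -1)) = Mul(295367, Rational(-1, 163564)) = Rational(-295367, 163564)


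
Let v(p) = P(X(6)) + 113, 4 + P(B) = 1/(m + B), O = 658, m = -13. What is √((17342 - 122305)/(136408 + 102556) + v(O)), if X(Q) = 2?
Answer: √12797602969/10862 ≈ 10.415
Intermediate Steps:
P(B) = -4 + 1/(-13 + B)
v(p) = 1198/11 (v(p) = (53 - 4*2)/(-13 + 2) + 113 = (53 - 8)/(-11) + 113 = -1/11*45 + 113 = -45/11 + 113 = 1198/11)
√((17342 - 122305)/(136408 + 102556) + v(O)) = √((17342 - 122305)/(136408 + 102556) + 1198/11) = √(-104963/238964 + 1198/11) = √(2356399/21724) = √12797602969/10862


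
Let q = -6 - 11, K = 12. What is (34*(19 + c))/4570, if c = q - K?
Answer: -34/457 ≈ -0.074398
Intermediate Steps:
q = -17
c = -29 (c = -17 - 1*12 = -17 - 12 = -29)
(34*(19 + c))/4570 = (34*(19 - 29))/4570 = (34*(-10))*(1/4570) = -340*1/4570 = -34/457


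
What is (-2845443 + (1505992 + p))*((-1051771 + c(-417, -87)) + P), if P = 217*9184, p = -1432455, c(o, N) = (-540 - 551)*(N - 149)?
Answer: -3322498004498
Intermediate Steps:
c(o, N) = 162559 - 1091*N (c(o, N) = -1091*(-149 + N) = 162559 - 1091*N)
P = 1992928
(-2845443 + (1505992 + p))*((-1051771 + c(-417, -87)) + P) = (-2845443 + (1505992 - 1432455))*((-1051771 + (162559 - 1091*(-87))) + 1992928) = (-2845443 + 73537)*((-1051771 + (162559 + 94917)) + 1992928) = -2771906*((-1051771 + 257476) + 1992928) = -2771906*(-794295 + 1992928) = -2771906*1198633 = -3322498004498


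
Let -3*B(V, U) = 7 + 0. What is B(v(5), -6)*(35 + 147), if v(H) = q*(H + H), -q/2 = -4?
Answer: -1274/3 ≈ -424.67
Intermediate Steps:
q = 8 (q = -2*(-4) = 8)
v(H) = 16*H (v(H) = 8*(H + H) = 8*(2*H) = 16*H)
B(V, U) = -7/3 (B(V, U) = -(7 + 0)/3 = -1/3*7 = -7/3)
B(v(5), -6)*(35 + 147) = -7*(35 + 147)/3 = -7/3*182 = -1274/3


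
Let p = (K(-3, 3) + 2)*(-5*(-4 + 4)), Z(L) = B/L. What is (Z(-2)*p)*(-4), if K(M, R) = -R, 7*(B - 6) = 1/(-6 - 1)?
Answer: 0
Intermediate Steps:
B = 293/49 (B = 6 + 1/(7*(-6 - 1)) = 6 + (⅐)/(-7) = 6 + (⅐)*(-⅐) = 6 - 1/49 = 293/49 ≈ 5.9796)
Z(L) = 293/(49*L)
p = 0 (p = (-1*3 + 2)*(-5*(-4 + 4)) = (-3 + 2)*(-5*0) = -1*0 = 0)
(Z(-2)*p)*(-4) = (((293/49)/(-2))*0)*(-4) = (((293/49)*(-½))*0)*(-4) = -293/98*0*(-4) = 0*(-4) = 0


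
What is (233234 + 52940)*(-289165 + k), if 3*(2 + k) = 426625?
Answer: -126167248424/3 ≈ -4.2056e+10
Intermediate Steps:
k = 426619/3 (k = -2 + (1/3)*426625 = -2 + 426625/3 = 426619/3 ≈ 1.4221e+5)
(233234 + 52940)*(-289165 + k) = (233234 + 52940)*(-289165 + 426619/3) = 286174*(-440876/3) = -126167248424/3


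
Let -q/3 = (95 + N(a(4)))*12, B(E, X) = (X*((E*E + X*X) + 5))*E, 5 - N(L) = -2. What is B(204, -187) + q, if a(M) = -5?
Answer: -2921758992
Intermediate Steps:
N(L) = 7 (N(L) = 5 - 1*(-2) = 5 + 2 = 7)
B(E, X) = E*X*(5 + E² + X²) (B(E, X) = (X*((E² + X²) + 5))*E = (X*(5 + E² + X²))*E = E*X*(5 + E² + X²))
q = -3672 (q = -3*(95 + 7)*12 = -306*12 = -3*1224 = -3672)
B(204, -187) + q = 204*(-187)*(5 + 204² + (-187)²) - 3672 = 204*(-187)*(5 + 41616 + 34969) - 3672 = 204*(-187)*76590 - 3672 = -2921755320 - 3672 = -2921758992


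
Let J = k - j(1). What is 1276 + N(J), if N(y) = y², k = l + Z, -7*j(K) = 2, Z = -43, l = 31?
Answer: 69248/49 ≈ 1413.2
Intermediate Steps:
j(K) = -2/7 (j(K) = -⅐*2 = -2/7)
k = -12 (k = 31 - 43 = -12)
J = -82/7 (J = -12 - 1*(-2/7) = -12 + 2/7 = -82/7 ≈ -11.714)
1276 + N(J) = 1276 + (-82/7)² = 1276 + 6724/49 = 69248/49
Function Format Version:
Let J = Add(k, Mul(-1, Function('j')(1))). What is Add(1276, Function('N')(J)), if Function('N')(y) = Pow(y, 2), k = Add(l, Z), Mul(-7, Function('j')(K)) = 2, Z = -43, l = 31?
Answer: Rational(69248, 49) ≈ 1413.2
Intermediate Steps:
Function('j')(K) = Rational(-2, 7) (Function('j')(K) = Mul(Rational(-1, 7), 2) = Rational(-2, 7))
k = -12 (k = Add(31, -43) = -12)
J = Rational(-82, 7) (J = Add(-12, Mul(-1, Rational(-2, 7))) = Add(-12, Rational(2, 7)) = Rational(-82, 7) ≈ -11.714)
Add(1276, Function('N')(J)) = Add(1276, Pow(Rational(-82, 7), 2)) = Add(1276, Rational(6724, 49)) = Rational(69248, 49)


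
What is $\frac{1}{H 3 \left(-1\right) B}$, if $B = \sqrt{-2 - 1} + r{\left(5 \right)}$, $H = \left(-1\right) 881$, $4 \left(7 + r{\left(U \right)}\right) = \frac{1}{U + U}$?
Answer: $- \frac{1240}{24268907} - \frac{1600 i \sqrt{3}}{218420163} \approx -5.1094 \cdot 10^{-5} - 1.2688 \cdot 10^{-5} i$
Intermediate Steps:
$r{\left(U \right)} = -7 + \frac{1}{8 U}$ ($r{\left(U \right)} = -7 + \frac{1}{4 \left(U + U\right)} = -7 + \frac{1}{4 \cdot 2 U} = -7 + \frac{\frac{1}{2} \frac{1}{U}}{4} = -7 + \frac{1}{8 U}$)
$H = -881$
$B = - \frac{279}{40} + i \sqrt{3}$ ($B = \sqrt{-2 - 1} - \left(7 - \frac{1}{8 \cdot 5}\right) = \sqrt{-3} + \left(-7 + \frac{1}{8} \cdot \frac{1}{5}\right) = i \sqrt{3} + \left(-7 + \frac{1}{40}\right) = i \sqrt{3} - \frac{279}{40} = - \frac{279}{40} + i \sqrt{3} \approx -6.975 + 1.732 i$)
$\frac{1}{H 3 \left(-1\right) B} = \frac{1}{\left(-881\right) 3 \left(-1\right) \left(- \frac{279}{40} + i \sqrt{3}\right)} = \frac{1}{\left(-881\right) \left(- 3 \left(- \frac{279}{40} + i \sqrt{3}\right)\right)} = \frac{1}{\left(-881\right) \left(\frac{837}{40} - 3 i \sqrt{3}\right)} = \frac{1}{- \frac{737397}{40} + 2643 i \sqrt{3}}$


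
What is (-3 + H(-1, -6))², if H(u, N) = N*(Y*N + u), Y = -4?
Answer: 19881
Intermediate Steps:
H(u, N) = N*(u - 4*N) (H(u, N) = N*(-4*N + u) = N*(u - 4*N))
(-3 + H(-1, -6))² = (-3 - 6*(-1 - 4*(-6)))² = (-3 - 6*(-1 + 24))² = (-3 - 6*23)² = (-3 - 138)² = (-141)² = 19881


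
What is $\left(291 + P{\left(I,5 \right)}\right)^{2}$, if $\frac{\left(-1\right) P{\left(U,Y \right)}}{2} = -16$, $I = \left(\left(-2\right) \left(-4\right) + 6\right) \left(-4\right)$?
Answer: $104329$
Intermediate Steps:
$I = -56$ ($I = \left(8 + 6\right) \left(-4\right) = 14 \left(-4\right) = -56$)
$P{\left(U,Y \right)} = 32$ ($P{\left(U,Y \right)} = \left(-2\right) \left(-16\right) = 32$)
$\left(291 + P{\left(I,5 \right)}\right)^{2} = \left(291 + 32\right)^{2} = 323^{2} = 104329$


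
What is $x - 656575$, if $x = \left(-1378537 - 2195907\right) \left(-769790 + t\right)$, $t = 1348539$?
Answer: $-2068706547131$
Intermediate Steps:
$x = -2068705890556$ ($x = \left(-1378537 - 2195907\right) \left(-769790 + 1348539\right) = \left(-3574444\right) 578749 = -2068705890556$)
$x - 656575 = -2068705890556 - 656575 = -2068706547131$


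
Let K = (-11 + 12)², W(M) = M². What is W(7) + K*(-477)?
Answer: -428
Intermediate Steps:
K = 1 (K = 1² = 1)
W(7) + K*(-477) = 7² + 1*(-477) = 49 - 477 = -428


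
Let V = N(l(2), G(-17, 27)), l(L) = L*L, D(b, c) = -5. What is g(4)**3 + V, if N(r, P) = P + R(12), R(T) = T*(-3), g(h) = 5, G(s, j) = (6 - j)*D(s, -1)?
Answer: 194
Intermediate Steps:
G(s, j) = -30 + 5*j (G(s, j) = (6 - j)*(-5) = -30 + 5*j)
R(T) = -3*T
l(L) = L**2
N(r, P) = -36 + P (N(r, P) = P - 3*12 = P - 36 = -36 + P)
V = 69 (V = -36 + (-30 + 5*27) = -36 + (-30 + 135) = -36 + 105 = 69)
g(4)**3 + V = 5**3 + 69 = 125 + 69 = 194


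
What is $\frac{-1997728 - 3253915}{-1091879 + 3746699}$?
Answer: $- \frac{5251643}{2654820} \approx -1.9782$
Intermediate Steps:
$\frac{-1997728 - 3253915}{-1091879 + 3746699} = - \frac{5251643}{2654820}$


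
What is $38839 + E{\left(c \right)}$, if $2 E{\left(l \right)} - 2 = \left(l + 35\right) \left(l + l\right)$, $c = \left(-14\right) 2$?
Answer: $38644$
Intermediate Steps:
$c = -28$
$E{\left(l \right)} = 1 + l \left(35 + l\right)$ ($E{\left(l \right)} = 1 + \frac{\left(l + 35\right) \left(l + l\right)}{2} = 1 + \frac{\left(35 + l\right) 2 l}{2} = 1 + \frac{2 l \left(35 + l\right)}{2} = 1 + l \left(35 + l\right)$)
$38839 + E{\left(c \right)} = 38839 + \left(1 + \left(-28\right)^{2} + 35 \left(-28\right)\right) = 38839 + \left(1 + 784 - 980\right) = 38839 - 195 = 38644$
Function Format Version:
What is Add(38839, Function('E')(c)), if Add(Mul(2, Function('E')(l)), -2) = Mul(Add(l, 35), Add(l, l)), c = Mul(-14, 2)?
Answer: 38644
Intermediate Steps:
c = -28
Function('E')(l) = Add(1, Mul(l, Add(35, l))) (Function('E')(l) = Add(1, Mul(Rational(1, 2), Mul(Add(l, 35), Add(l, l)))) = Add(1, Mul(Rational(1, 2), Mul(Add(35, l), Mul(2, l)))) = Add(1, Mul(Rational(1, 2), Mul(2, l, Add(35, l)))) = Add(1, Mul(l, Add(35, l))))
Add(38839, Function('E')(c)) = Add(38839, Add(1, Pow(-28, 2), Mul(35, -28))) = Add(38839, Add(1, 784, -980)) = Add(38839, -195) = 38644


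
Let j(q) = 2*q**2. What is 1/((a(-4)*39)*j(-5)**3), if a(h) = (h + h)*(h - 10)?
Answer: 1/546000000 ≈ 1.8315e-9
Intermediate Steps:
a(h) = 2*h*(-10 + h) (a(h) = (2*h)*(-10 + h) = 2*h*(-10 + h))
1/((a(-4)*39)*j(-5)**3) = 1/(((2*(-4)*(-10 - 4))*39)*(2*(-5)**2)**3) = 1/(((2*(-4)*(-14))*39)*(2*25)**3) = 1/((112*39)*50**3) = 1/(4368*125000) = 1/546000000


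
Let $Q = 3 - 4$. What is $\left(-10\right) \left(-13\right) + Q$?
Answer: $129$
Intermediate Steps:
$Q = -1$ ($Q = 3 - 4 = -1$)
$\left(-10\right) \left(-13\right) + Q = \left(-10\right) \left(-13\right) - 1 = 130 - 1 = 129$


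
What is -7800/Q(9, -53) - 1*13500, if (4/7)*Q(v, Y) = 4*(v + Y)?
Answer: -1037550/77 ≈ -13475.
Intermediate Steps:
Q(v, Y) = 7*Y + 7*v (Q(v, Y) = 7*(4*(v + Y))/4 = 7*(4*(Y + v))/4 = 7*(4*Y + 4*v)/4 = 7*Y + 7*v)
-7800/Q(9, -53) - 1*13500 = -7800/(7*(-53) + 7*9) - 1*13500 = -7800/(-371 + 63) - 13500 = -7800/(-308) - 13500 = -7800*(-1/308) - 13500 = 1950/77 - 13500 = -1037550/77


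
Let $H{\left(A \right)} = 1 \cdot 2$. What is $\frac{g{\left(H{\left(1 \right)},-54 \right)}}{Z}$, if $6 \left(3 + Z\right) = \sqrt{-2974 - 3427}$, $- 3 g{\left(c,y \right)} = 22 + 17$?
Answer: $\frac{1404}{6725} + \frac{78 i \sqrt{6401}}{6725} \approx 0.20877 + 0.92795 i$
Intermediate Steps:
$H{\left(A \right)} = 2$
$g{\left(c,y \right)} = -13$ ($g{\left(c,y \right)} = - \frac{22 + 17}{3} = \left(- \frac{1}{3}\right) 39 = -13$)
$Z = -3 + \frac{i \sqrt{6401}}{6}$ ($Z = -3 + \frac{\sqrt{-2974 - 3427}}{6} = -3 + \frac{\sqrt{-6401}}{6} = -3 + \frac{i \sqrt{6401}}{6} \approx -3.0 + 13.334 i$)
$\frac{g{\left(H{\left(1 \right)},-54 \right)}}{Z} = - \frac{13}{-3 + \frac{i \sqrt{6401}}{6}}$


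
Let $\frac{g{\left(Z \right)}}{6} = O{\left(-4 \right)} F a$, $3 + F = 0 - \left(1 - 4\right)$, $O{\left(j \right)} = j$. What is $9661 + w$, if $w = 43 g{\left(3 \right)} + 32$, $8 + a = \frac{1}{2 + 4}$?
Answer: $9693$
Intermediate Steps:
$F = 0$ ($F = -3 + \left(0 - \left(1 - 4\right)\right) = -3 + \left(0 - -3\right) = -3 + \left(0 + 3\right) = -3 + 3 = 0$)
$a = - \frac{47}{6}$ ($a = -8 + \frac{1}{2 + 4} = -8 + \frac{1}{6} = - \frac{47}{6} \approx -7.8333$)
$g{\left(Z \right)} = 0$ ($g{\left(Z \right)} = 6 \left(-4\right) 0 \left(- \frac{47}{6}\right) = 6 \cdot 0 \left(- \frac{47}{6}\right) = 6 \cdot 0 = 0$)
$w = 32$ ($w = 43 \cdot 0 + 32 = 0 + 32 = 32$)
$9661 + w = 9661 + 32 = 9693$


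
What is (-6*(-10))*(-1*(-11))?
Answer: 660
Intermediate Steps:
(-6*(-10))*(-1*(-11)) = 60*11 = 660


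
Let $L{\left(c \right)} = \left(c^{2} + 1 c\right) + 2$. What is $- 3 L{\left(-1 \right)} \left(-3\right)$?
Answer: $18$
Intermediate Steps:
$L{\left(c \right)} = 2 + c + c^{2}$ ($L{\left(c \right)} = \left(c^{2} + c\right) + 2 = \left(c + c^{2}\right) + 2 = 2 + c + c^{2}$)
$- 3 L{\left(-1 \right)} \left(-3\right) = - 3 \left(2 - 1 + \left(-1\right)^{2}\right) \left(-3\right) = - 3 \left(2 - 1 + 1\right) \left(-3\right) = \left(-3\right) 2 \left(-3\right) = \left(-6\right) \left(-3\right) = 18$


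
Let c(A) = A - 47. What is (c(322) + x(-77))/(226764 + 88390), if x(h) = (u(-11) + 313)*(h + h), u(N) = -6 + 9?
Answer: -48389/315154 ≈ -0.15354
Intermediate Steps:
c(A) = -47 + A
u(N) = 3
x(h) = 632*h (x(h) = (3 + 313)*(h + h) = 316*(2*h) = 632*h)
(c(322) + x(-77))/(226764 + 88390) = ((-47 + 322) + 632*(-77))/(226764 + 88390) = (275 - 48664)/315154 = -48389*1/315154 = -48389/315154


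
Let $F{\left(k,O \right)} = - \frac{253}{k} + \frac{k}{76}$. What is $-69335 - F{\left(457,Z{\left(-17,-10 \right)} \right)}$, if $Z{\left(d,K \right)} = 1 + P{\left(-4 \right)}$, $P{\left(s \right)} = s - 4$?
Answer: $- \frac{2408332841}{34732} \approx -69341.0$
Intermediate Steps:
$P{\left(s \right)} = -4 + s$
$Z{\left(d,K \right)} = -7$ ($Z{\left(d,K \right)} = 1 - 8 = -7$)
$F{\left(k,O \right)} = - \frac{253}{k} + \frac{k}{76}$ ($F{\left(k,O \right)} = - \frac{253}{k} + k \frac{1}{76} = - \frac{253}{k} + \frac{k}{76}$)
$-69335 - F{\left(457,Z{\left(-17,-10 \right)} \right)} = -69335 - \left(- \frac{253}{457} + \frac{1}{76} \cdot 457\right) = -69335 - \left(\left(-253\right) \frac{1}{457} + \frac{457}{76}\right) = -69335 - \left(- \frac{253}{457} + \frac{457}{76}\right) = -69335 - \frac{189621}{34732} = - \frac{2408332841}{34732}$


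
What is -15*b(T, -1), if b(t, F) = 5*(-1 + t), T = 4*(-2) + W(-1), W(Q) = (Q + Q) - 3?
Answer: 1050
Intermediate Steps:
W(Q) = -3 + 2*Q (W(Q) = 2*Q - 3 = -3 + 2*Q)
T = -13 (T = 4*(-2) + (-3 + 2*(-1)) = -8 + (-3 - 2) = -8 - 5 = -13)
b(t, F) = -5 + 5*t
-15*b(T, -1) = -15*(-5 + 5*(-13)) = -15*(-5 - 65) = -15*(-70) = 1050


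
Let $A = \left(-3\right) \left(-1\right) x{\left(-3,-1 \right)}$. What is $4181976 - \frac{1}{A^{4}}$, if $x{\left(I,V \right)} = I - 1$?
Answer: $\frac{86717454335}{20736} \approx 4.182 \cdot 10^{6}$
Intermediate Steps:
$x{\left(I,V \right)} = -1 + I$
$A = -12$ ($A = \left(-3\right) \left(-1\right) \left(-1 - 3\right) = 3 \left(-4\right) = -12$)
$4181976 - \frac{1}{A^{4}} = 4181976 - \frac{1}{\left(-12\right)^{4}} = 4181976 - \frac{1}{20736} = \frac{86717454335}{20736}$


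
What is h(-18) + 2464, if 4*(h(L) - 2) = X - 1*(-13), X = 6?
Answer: 9883/4 ≈ 2470.8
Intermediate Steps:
h(L) = 27/4 (h(L) = 2 + (6 - 1*(-13))/4 = 2 + (6 + 13)/4 = 2 + (¼)*19 = 2 + 19/4 = 27/4)
h(-18) + 2464 = 27/4 + 2464 = 9883/4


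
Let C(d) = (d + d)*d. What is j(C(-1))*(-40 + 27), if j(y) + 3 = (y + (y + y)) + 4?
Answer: -91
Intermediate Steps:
C(d) = 2*d² (C(d) = (2*d)*d = 2*d²)
j(y) = 1 + 3*y (j(y) = -3 + ((y + (y + y)) + 4) = -3 + ((y + 2*y) + 4) = -3 + (3*y + 4) = -3 + (4 + 3*y) = 1 + 3*y)
j(C(-1))*(-40 + 27) = (1 + 3*(2*(-1)²))*(-40 + 27) = (1 + 3*(2*1))*(-13) = (1 + 3*2)*(-13) = (1 + 6)*(-13) = 7*(-13) = -91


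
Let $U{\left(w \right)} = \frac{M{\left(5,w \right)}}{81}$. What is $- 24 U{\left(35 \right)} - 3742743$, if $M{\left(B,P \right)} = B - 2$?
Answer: $- \frac{33684695}{9} \approx -3.7427 \cdot 10^{6}$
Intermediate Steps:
$M{\left(B,P \right)} = -2 + B$
$U{\left(w \right)} = \frac{1}{27}$ ($U{\left(w \right)} = \frac{-2 + 5}{81} = 3 \cdot \frac{1}{81} = \frac{1}{27}$)
$- 24 U{\left(35 \right)} - 3742743 = \left(-24\right) \frac{1}{27} - 3742743 = - \frac{8}{9} - 3742743 = - \frac{33684695}{9}$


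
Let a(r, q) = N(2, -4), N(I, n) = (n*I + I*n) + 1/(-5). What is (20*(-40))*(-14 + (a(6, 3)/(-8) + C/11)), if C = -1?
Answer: 106180/11 ≈ 9652.7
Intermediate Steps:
N(I, n) = -⅕ + 2*I*n (N(I, n) = (I*n + I*n) - ⅕ = 2*I*n - ⅕ = -⅕ + 2*I*n)
a(r, q) = -81/5 (a(r, q) = -⅕ + 2*2*(-4) = -⅕ - 16 = -81/5)
(20*(-40))*(-14 + (a(6, 3)/(-8) + C/11)) = (20*(-40))*(-14 + (-81/5/(-8) - 1/11)) = -800*(-14 + (-81/5*(-⅛) - 1*1/11)) = -800*(-14 + (81/40 - 1/11)) = -800*(-14 + 851/440) = -800*(-5309/440) = 106180/11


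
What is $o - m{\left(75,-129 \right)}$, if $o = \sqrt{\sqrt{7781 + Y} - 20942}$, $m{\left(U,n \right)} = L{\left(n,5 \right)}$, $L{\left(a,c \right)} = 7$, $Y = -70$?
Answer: $-7 + i \sqrt{20942 - \sqrt{7711}} \approx -7.0 + 144.41 i$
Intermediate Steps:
$m{\left(U,n \right)} = 7$
$o = \sqrt{-20942 + \sqrt{7711}}$ ($o = \sqrt{\sqrt{7781 - 70} - 20942} = \sqrt{\sqrt{7711} - 20942} = \sqrt{-20942 + \sqrt{7711}} \approx 144.41 i$)
$o - m{\left(75,-129 \right)} = \sqrt{-20942 + \sqrt{7711}} - 7 = -7 + \sqrt{-20942 + \sqrt{7711}}$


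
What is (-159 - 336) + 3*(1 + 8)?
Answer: -468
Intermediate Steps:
(-159 - 336) + 3*(1 + 8) = -495 + 3*9 = -495 + 27 = -468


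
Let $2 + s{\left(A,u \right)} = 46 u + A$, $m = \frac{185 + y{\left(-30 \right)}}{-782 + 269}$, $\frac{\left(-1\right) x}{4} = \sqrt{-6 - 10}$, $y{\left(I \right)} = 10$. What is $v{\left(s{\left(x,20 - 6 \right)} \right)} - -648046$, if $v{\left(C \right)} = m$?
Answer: $\frac{110815801}{171} \approx 6.4805 \cdot 10^{5}$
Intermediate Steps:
$x = - 16 i$ ($x = - 4 \sqrt{-6 - 10} = - 4 \sqrt{-16} = - 4 \cdot 4 i = - 16 i \approx - 16.0 i$)
$m = - \frac{65}{171}$ ($m = \frac{185 + 10}{-782 + 269} = \frac{195}{-513} = 195 \left(- \frac{1}{513}\right) = - \frac{65}{171} \approx -0.38012$)
$s{\left(A,u \right)} = -2 + A + 46 u$ ($s{\left(A,u \right)} = -2 + \left(46 u + A\right) = -2 + \left(A + 46 u\right) = -2 + A + 46 u$)
$v{\left(C \right)} = - \frac{65}{171}$
$v{\left(s{\left(x,20 - 6 \right)} \right)} - -648046 = - \frac{65}{171} - -648046 = - \frac{65}{171} + 648046 = \frac{110815801}{171}$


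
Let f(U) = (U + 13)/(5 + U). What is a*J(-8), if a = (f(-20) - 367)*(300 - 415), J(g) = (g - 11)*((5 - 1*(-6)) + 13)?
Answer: -19221008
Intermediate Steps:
f(U) = (13 + U)/(5 + U)
J(g) = -264 + 24*g (J(g) = (-11 + g)*((5 + 6) + 13) = (-11 + g)*(11 + 13) = (-11 + g)*24 = -264 + 24*g)
a = 126454/3 (a = ((13 - 20)/(5 - 20) - 367)*(300 - 415) = (-7/(-15) - 367)*(-115) = (-1/15*(-7) - 367)*(-115) = (7/15 - 367)*(-115) = -5498/15*(-115) = 126454/3 ≈ 42151.)
a*J(-8) = 126454*(-264 + 24*(-8))/3 = 126454*(-264 - 192)/3 = (126454/3)*(-456) = -19221008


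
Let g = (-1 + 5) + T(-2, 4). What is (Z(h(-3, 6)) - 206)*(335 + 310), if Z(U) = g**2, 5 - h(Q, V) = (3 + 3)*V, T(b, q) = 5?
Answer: -80625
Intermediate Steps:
g = 9 (g = (-1 + 5) + 5 = 4 + 5 = 9)
h(Q, V) = 5 - 6*V (h(Q, V) = 5 - (3 + 3)*V = 5 - 6*V)
Z(U) = 81 (Z(U) = 9**2 = 81)
(Z(h(-3, 6)) - 206)*(335 + 310) = (81 - 206)*(335 + 310) = -125*645 = -80625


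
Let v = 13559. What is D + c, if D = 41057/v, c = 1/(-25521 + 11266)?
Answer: 585253976/193283545 ≈ 3.0280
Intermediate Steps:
c = -1/14255 (c = 1/(-14255) = -1/14255 ≈ -7.0151e-5)
D = 41057/13559 ≈ 3.0280
D + c = 41057/13559 - 1/14255 = 585253976/193283545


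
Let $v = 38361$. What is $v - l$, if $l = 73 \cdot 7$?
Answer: $37850$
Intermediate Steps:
$l = 511$
$v - l = 38361 - 511 = 37850$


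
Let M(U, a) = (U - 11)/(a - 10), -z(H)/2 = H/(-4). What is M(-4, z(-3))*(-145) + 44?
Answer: -3338/23 ≈ -145.13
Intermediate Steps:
z(H) = H/2 (z(H) = -2*H/(-4) = -2*H*(-1)/4 = -(-1)*H/2 = H/2)
M(U, a) = (-11 + U)/(-10 + a)
M(-4, z(-3))*(-145) + 44 = ((-11 - 4)/(-10 + (½)*(-3)))*(-145) + 44 = (-15/(-10 - 3/2))*(-145) + 44 = (-15/(-23/2))*(-145) + 44 = -2/23*(-15)*(-145) + 44 = (30/23)*(-145) + 44 = -4350/23 + 44 = -3338/23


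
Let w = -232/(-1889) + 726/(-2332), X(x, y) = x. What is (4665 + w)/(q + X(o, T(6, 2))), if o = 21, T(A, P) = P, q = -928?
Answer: -934053865/181612238 ≈ -5.1431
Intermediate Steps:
w = -37745/200234 (w = -232*(-1/1889) + 726*(-1/2332) = 232/1889 - 33/106 = -37745/200234 ≈ -0.18850)
(4665 + w)/(q + X(o, T(6, 2))) = (4665 - 37745/200234)/(-928 + 21) = (934053865/200234)/(-907) = (934053865/200234)*(-1/907) = -934053865/181612238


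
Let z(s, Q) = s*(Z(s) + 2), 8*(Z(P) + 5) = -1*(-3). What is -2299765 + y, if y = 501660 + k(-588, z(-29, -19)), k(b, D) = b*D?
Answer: -3685733/2 ≈ -1.8429e+6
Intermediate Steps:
Z(P) = -37/8 (Z(P) = -5 + (-1*(-3))/8 = -5 + (⅛)*3 = -5 + 3/8 = -37/8)
z(s, Q) = -21*s/8 (z(s, Q) = s*(-37/8 + 2) = s*(-21/8) = -21*s/8)
k(b, D) = D*b
y = 913797/2 (y = 501660 - 21/8*(-29)*(-588) = 501660 + (609/8)*(-588) = 501660 - 89523/2 = 913797/2 ≈ 4.5690e+5)
-2299765 + y = -2299765 + 913797/2 = -3685733/2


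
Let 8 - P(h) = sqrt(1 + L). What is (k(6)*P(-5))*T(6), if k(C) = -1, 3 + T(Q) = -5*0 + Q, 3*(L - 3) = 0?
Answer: -18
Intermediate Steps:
L = 3 (L = 3 + (1/3)*0 = 3 + 0 = 3)
P(h) = 6 (P(h) = 8 - sqrt(1 + 3) = 8 - sqrt(4) = 8 - 1*2 = 8 - 2 = 6)
T(Q) = -3 + Q (T(Q) = -3 + (-5*0 + Q) = -3 + (0 + Q) = -3 + Q)
(k(6)*P(-5))*T(6) = (-1*6)*(-3 + 6) = -6*3 = -18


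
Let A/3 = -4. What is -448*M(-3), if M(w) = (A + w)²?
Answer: -100800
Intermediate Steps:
A = -12 (A = 3*(-4) = -12)
M(w) = (-12 + w)²
-448*M(-3) = -448*(-12 - 3)² = -448*(-15)² = -448*225 = -100800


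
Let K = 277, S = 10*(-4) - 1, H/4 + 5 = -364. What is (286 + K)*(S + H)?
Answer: -854071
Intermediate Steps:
H = -1476 (H = -20 + 4*(-364) = -20 - 1456 = -1476)
S = -41 (S = -40 - 1 = -41)
(286 + K)*(S + H) = (286 + 277)*(-41 - 1476) = 563*(-1517) = -854071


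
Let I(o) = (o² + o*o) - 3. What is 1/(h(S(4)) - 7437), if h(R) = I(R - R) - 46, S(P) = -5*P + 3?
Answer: -1/7486 ≈ -0.00013358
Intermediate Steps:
S(P) = 3 - 5*P
I(o) = -3 + 2*o² (I(o) = (o² + o²) - 3 = 2*o² - 3 = -3 + 2*o²)
h(R) = -49 (h(R) = (-3 + 2*(R - R)²) - 46 = (-3 + 2*0²) - 46 = (-3 + 2*0) - 46 = (-3 + 0) - 46 = -3 - 46 = -49)
1/(h(S(4)) - 7437) = 1/(-49 - 7437) = 1/(-7486) = -1/7486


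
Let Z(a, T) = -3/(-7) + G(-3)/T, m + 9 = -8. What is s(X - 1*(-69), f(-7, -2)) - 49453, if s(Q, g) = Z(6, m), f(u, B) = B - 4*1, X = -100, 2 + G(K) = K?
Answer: -5884821/119 ≈ -49452.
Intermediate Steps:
m = -17 (m = -9 - 8 = -17)
G(K) = -2 + K
f(u, B) = -4 + B (f(u, B) = B - 4 = -4 + B)
Z(a, T) = 3/7 - 5/T (Z(a, T) = -3/(-7) + (-2 - 3)/T = -3*(-⅐) - 5/T = 3/7 - 5/T)
s(Q, g) = 86/119 (s(Q, g) = 3/7 - 5/(-17) = 3/7 - 5*(-1/17) = 3/7 + 5/17 = 86/119)
s(X - 1*(-69), f(-7, -2)) - 49453 = 86/119 - 49453 = -5884821/119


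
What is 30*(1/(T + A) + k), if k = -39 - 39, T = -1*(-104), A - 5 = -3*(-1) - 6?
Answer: -124005/53 ≈ -2339.7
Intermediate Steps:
A = 2 (A = 5 + (-3*(-1) - 6) = 5 + (3 - 6) = 5 - 3 = 2)
T = 104
k = -78
30*(1/(T + A) + k) = 30*(1/(104 + 2) - 78) = 30*(1/106 - 78) = 30*(-8267/106) = -124005/53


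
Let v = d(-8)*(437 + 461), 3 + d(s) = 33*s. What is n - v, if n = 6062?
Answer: 245828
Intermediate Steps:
d(s) = -3 + 33*s
v = -239766 (v = (-3 + 33*(-8))*(437 + 461) = (-3 - 264)*898 = -267*898 = -239766)
n - v = 6062 - 1*(-239766) = 6062 + 239766 = 245828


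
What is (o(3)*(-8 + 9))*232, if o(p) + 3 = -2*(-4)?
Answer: 1160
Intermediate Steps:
o(p) = 5 (o(p) = -3 - 2*(-4) = -3 + 8 = 5)
(o(3)*(-8 + 9))*232 = (5*(-8 + 9))*232 = (5*1)*232 = 5*232 = 1160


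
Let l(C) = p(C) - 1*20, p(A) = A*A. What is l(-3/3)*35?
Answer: -665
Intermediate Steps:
p(A) = A²
l(C) = -20 + C² (l(C) = C² - 1*20 = C² - 20 = -20 + C²)
l(-3/3)*35 = (-20 + (-3/3)²)*35 = (-20 + (-3*⅓)²)*35 = (-20 + (-1)²)*35 = (-20 + 1)*35 = -19*35 = -665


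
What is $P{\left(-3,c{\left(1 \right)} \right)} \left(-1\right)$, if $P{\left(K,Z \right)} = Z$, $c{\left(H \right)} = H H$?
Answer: $-1$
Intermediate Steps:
$c{\left(H \right)} = H^{2}$
$P{\left(-3,c{\left(1 \right)} \right)} \left(-1\right) = 1^{2} \left(-1\right) = 1 \left(-1\right) = -1$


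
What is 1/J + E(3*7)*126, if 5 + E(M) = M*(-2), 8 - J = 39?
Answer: -183583/31 ≈ -5922.0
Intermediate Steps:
J = -31 (J = 8 - 1*39 = 8 - 39 = -31)
E(M) = -5 - 2*M (E(M) = -5 + M*(-2) = -5 - 2*M)
1/J + E(3*7)*126 = 1/(-31) + (-5 - 6*7)*126 = -1/31 + (-5 - 2*21)*126 = -1/31 + (-5 - 42)*126 = -1/31 - 47*126 = -1/31 - 5922 = -183583/31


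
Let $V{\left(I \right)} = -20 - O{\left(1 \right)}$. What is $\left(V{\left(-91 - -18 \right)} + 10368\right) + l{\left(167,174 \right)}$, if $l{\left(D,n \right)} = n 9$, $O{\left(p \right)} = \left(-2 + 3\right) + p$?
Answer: $11912$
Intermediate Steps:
$O{\left(p \right)} = 1 + p$
$l{\left(D,n \right)} = 9 n$
$V{\left(I \right)} = -22$ ($V{\left(I \right)} = -20 - \left(1 + 1\right) = -20 - 2 = -22$)
$\left(V{\left(-91 - -18 \right)} + 10368\right) + l{\left(167,174 \right)} = \left(-22 + 10368\right) + 9 \cdot 174 = 10346 + 1566 = 11912$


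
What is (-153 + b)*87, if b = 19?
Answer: -11658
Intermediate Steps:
(-153 + b)*87 = (-153 + 19)*87 = -134*87 = -11658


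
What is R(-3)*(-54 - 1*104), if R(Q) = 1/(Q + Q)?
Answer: 79/3 ≈ 26.333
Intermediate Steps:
R(Q) = 1/(2*Q)
R(-3)*(-54 - 1*104) = ((½)/(-3))*(-54 - 1*104) = ((½)*(-⅓))*(-54 - 104) = -⅙*(-158) = 79/3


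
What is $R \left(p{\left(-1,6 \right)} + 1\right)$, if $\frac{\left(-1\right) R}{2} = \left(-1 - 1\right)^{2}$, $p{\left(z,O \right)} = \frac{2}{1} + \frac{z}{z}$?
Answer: $-32$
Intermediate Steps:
$p{\left(z,O \right)} = 3$ ($p{\left(z,O \right)} = 2 \cdot 1 + 1 = 2 + 1 = 3$)
$R = -8$ ($R = - 2 \left(-1 - 1\right)^{2} = - 2 \left(-2\right)^{2} = \left(-2\right) 4 = -8$)
$R \left(p{\left(-1,6 \right)} + 1\right) = - 8 \left(3 + 1\right) = \left(-8\right) 4 = -32$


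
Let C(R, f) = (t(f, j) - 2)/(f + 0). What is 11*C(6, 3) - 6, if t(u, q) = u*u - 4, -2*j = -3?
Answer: 5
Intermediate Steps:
j = 3/2 (j = -½*(-3) = 3/2 ≈ 1.5000)
t(u, q) = -4 + u² (t(u, q) = u² - 4 = -4 + u²)
C(R, f) = (-6 + f²)/f (C(R, f) = ((-4 + f²) - 2)/(f + 0) = (-6 + f²)/f)
11*C(6, 3) - 6 = 11*(3 - 6/3) - 6 = 11*(3 - 6*⅓) - 6 = 11*(3 - 2) - 6 = 11*1 - 6 = 11 - 6 = 5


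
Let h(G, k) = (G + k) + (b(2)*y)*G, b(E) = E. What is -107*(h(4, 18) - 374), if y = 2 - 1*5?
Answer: 40232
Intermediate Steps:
y = -3 (y = 2 - 5 = -3)
h(G, k) = k - 5*G (h(G, k) = (G + k) + (2*(-3))*G = (G + k) - 6*G = k - 5*G)
-107*(h(4, 18) - 374) = -107*((18 - 5*4) - 374) = -107*((18 - 20) - 374) = -107*(-2 - 374) = -107*(-376) = 40232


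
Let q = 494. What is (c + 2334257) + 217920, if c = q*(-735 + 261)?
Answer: 2318021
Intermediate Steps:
c = -234156 (c = 494*(-735 + 261) = 494*(-474) = -234156)
(c + 2334257) + 217920 = (-234156 + 2334257) + 217920 = 2100101 + 217920 = 2318021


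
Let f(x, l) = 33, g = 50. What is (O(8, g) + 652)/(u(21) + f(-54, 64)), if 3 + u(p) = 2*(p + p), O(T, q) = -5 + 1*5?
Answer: 326/57 ≈ 5.7193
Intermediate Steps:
O(T, q) = 0 (O(T, q) = -5 + 5 = 0)
u(p) = -3 + 4*p (u(p) = -3 + 2*(p + p) = -3 + 2*(2*p) = -3 + 4*p)
(O(8, g) + 652)/(u(21) + f(-54, 64)) = (0 + 652)/((-3 + 4*21) + 33) = 652/((-3 + 84) + 33) = 652/(81 + 33) = 652/114 = 652*(1/114) = 326/57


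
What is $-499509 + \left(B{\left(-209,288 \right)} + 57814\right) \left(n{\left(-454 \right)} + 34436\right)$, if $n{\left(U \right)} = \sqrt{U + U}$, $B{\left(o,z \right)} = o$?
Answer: $1983186271 + 115210 i \sqrt{227} \approx 1.9832 \cdot 10^{9} + 1.7358 \cdot 10^{6} i$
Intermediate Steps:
$n{\left(U \right)} = \sqrt{2} \sqrt{U}$ ($n{\left(U \right)} = \sqrt{2 U} = \sqrt{2} \sqrt{U}$)
$-499509 + \left(B{\left(-209,288 \right)} + 57814\right) \left(n{\left(-454 \right)} + 34436\right) = -499509 + \left(-209 + 57814\right) \left(\sqrt{2} \sqrt{-454} + 34436\right) = -499509 + 57605 \left(\sqrt{2} i \sqrt{454} + 34436\right) = -499509 + 57605 \left(2 i \sqrt{227} + 34436\right) = -499509 + 57605 \left(34436 + 2 i \sqrt{227}\right) = -499509 + \left(1983685780 + 115210 i \sqrt{227}\right) = 1983186271 + 115210 i \sqrt{227}$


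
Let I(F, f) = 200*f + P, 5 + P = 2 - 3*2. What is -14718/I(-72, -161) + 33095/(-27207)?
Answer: -665524229/876310263 ≈ -0.75946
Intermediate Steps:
P = -9 (P = -5 + (2 - 3*2) = -5 + (2 - 6) = -5 - 4 = -9)
I(F, f) = -9 + 200*f (I(F, f) = 200*f - 9 = -9 + 200*f)
-14718/I(-72, -161) + 33095/(-27207) = -14718/(-9 + 200*(-161)) + 33095/(-27207) = -14718/(-9 - 32200) + 33095*(-1/27207) = -14718/(-32209) - 33095/27207 = -14718*(-1/32209) - 33095/27207 = 14718/32209 - 33095/27207 = -665524229/876310263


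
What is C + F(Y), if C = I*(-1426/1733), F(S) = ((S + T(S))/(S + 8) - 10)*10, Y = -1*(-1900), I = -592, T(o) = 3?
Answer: 656520463/1653282 ≈ 397.10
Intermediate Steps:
Y = 1900
F(S) = -100 + 10*(3 + S)/(8 + S) (F(S) = ((S + 3)/(S + 8) - 10)*10 = ((3 + S)/(8 + S) - 10)*10 = (-10 + (3 + S)/(8 + S))*10 = -100 + 10*(3 + S)/(8 + S))
C = 844192/1733 (C = -(-844192)/1733 = -592*(-1426/1733) = 844192/1733 ≈ 487.13)
C + F(Y) = 844192/1733 + 10*(-77 - 9*1900)/(8 + 1900) = 844192/1733 + 10*(-77 - 17100)/1908 = 844192/1733 + 10*(1/1908)*(-17177) = 844192/1733 - 85885/954 = 656520463/1653282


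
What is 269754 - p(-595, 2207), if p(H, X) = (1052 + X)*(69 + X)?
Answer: -7147730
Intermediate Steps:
p(H, X) = (69 + X)*(1052 + X)
269754 - p(-595, 2207) = 269754 - (72588 + 2207² + 1121*2207) = 269754 - (72588 + 4870849 + 2474047) = 269754 - 1*7417484 = 269754 - 7417484 = -7147730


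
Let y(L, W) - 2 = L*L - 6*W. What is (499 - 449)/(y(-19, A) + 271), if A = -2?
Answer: 25/323 ≈ 0.077399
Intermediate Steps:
y(L, W) = 2 + L² - 6*W (y(L, W) = 2 + (L*L - 6*W) = 2 + (L² - 6*W) = 2 + L² - 6*W)
(499 - 449)/(y(-19, A) + 271) = (499 - 449)/((2 + (-19)² - 6*(-2)) + 271) = 50/((2 + 361 + 12) + 271) = 50/(375 + 271) = 50/646 = 50*(1/646) = 25/323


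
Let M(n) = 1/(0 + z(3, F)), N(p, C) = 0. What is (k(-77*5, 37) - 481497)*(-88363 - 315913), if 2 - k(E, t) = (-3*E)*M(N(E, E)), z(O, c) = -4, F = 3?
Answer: 194540137925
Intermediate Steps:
M(n) = -1/4 (M(n) = 1/(0 - 4) = 1/(-4) = -1/4)
k(E, t) = 2 - 3*E/4 (k(E, t) = 2 - (-3*E)*(-1)/4 = 2 - 3*E/4)
(k(-77*5, 37) - 481497)*(-88363 - 315913) = ((2 - (-231)*5/4) - 481497)*(-88363 - 315913) = ((2 - 3/4*(-385)) - 481497)*(-404276) = ((2 + 1155/4) - 481497)*(-404276) = (1163/4 - 481497)*(-404276) = -1924825/4*(-404276) = 194540137925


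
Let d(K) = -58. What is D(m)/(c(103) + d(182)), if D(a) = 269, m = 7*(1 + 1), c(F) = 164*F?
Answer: 269/16834 ≈ 0.015980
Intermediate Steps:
m = 14 (m = 7*2 = 14)
D(m)/(c(103) + d(182)) = 269/(164*103 - 58) = 269/(16892 - 58) = 269/16834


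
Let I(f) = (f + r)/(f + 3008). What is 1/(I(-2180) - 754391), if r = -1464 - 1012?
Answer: -69/52053367 ≈ -1.3256e-6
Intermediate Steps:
r = -2476
I(f) = (-2476 + f)/(3008 + f) (I(f) = (f - 2476)/(f + 3008) = (-2476 + f)/(3008 + f))
1/(I(-2180) - 754391) = 1/((-2476 - 2180)/(3008 - 2180) - 754391) = 1/(-4656/828 - 754391) = 1/((1/828)*(-4656) - 754391) = 1/(-388/69 - 754391) = 1/(-52053367/69) = -69/52053367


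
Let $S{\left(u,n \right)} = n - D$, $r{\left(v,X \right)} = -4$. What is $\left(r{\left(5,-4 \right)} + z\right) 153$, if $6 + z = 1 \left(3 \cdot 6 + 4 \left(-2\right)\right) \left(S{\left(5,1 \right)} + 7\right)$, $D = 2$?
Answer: $7650$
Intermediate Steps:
$S{\left(u,n \right)} = -2 + n$ ($S{\left(u,n \right)} = n - 2 = -2 + n$)
$z = 54$ ($z = -6 + 1 \left(3 \cdot 6 + 4 \left(-2\right)\right) \left(\left(-2 + 1\right) + 7\right) = -6 + 1 \left(18 - 8\right) \left(-1 + 7\right) = -6 + 1 \cdot 10 \cdot 6 = -6 + 1 \cdot 60 = -6 + 60 = 54$)
$\left(r{\left(5,-4 \right)} + z\right) 153 = \left(-4 + 54\right) 153 = 50 \cdot 153 = 7650$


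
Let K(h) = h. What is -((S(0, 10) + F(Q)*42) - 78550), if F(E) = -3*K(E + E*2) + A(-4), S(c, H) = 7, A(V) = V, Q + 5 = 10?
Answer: 80601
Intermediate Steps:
Q = 5 (Q = -5 + 10 = 5)
F(E) = -4 - 9*E (F(E) = -3*(E + E*2) - 4 = -3*(E + 2*E) - 4 = -9*E - 4 = -4 - 9*E)
-((S(0, 10) + F(Q)*42) - 78550) = -((7 + (-4 - 9*5)*42) - 78550) = -((7 + (-4 - 45)*42) - 78550) = -((7 - 49*42) - 78550) = -((7 - 2058) - 78550) = -(-2051 - 78550) = -1*(-80601) = 80601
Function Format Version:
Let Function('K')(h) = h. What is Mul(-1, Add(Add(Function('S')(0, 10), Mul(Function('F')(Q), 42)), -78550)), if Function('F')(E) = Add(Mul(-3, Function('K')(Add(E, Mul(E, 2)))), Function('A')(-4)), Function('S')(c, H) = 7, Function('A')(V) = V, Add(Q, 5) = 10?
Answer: 80601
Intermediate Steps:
Q = 5 (Q = Add(-5, 10) = 5)
Function('F')(E) = Add(-4, Mul(-9, E)) (Function('F')(E) = Add(Mul(-3, Add(E, Mul(E, 2))), -4) = Add(Mul(-3, Add(E, Mul(2, E))), -4) = Add(Mul(-3, Mul(3, E)), -4) = Add(Mul(-9, E), -4) = Add(-4, Mul(-9, E)))
Mul(-1, Add(Add(Function('S')(0, 10), Mul(Function('F')(Q), 42)), -78550)) = Mul(-1, Add(Add(7, Mul(Add(-4, Mul(-9, 5)), 42)), -78550)) = Mul(-1, Add(Add(7, Mul(Add(-4, -45), 42)), -78550)) = Mul(-1, Add(Add(7, Mul(-49, 42)), -78550)) = Mul(-1, Add(Add(7, -2058), -78550)) = Mul(-1, Add(-2051, -78550)) = Mul(-1, -80601) = 80601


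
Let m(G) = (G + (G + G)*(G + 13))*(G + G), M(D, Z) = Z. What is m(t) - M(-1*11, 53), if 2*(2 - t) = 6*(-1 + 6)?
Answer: 285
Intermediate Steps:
t = -13 (t = 2 - 3*(-1 + 6) = 2 - 3*5 = 2 - ½*30 = 2 - 15 = -13)
m(G) = 2*G*(G + 2*G*(13 + G)) (m(G) = (G + (2*G)*(13 + G))*(2*G) = (G + 2*G*(13 + G))*(2*G) = 2*G*(G + 2*G*(13 + G)))
m(t) - M(-1*11, 53) = (-13)²*(54 + 4*(-13)) - 1*53 = 169*(54 - 52) - 53 = 169*2 - 53 = 338 - 53 = 285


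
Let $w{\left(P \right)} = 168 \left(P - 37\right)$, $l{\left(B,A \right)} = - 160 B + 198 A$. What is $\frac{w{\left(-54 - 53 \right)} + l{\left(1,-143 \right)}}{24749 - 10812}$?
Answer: $- \frac{52666}{13937} \approx -3.7789$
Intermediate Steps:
$w{\left(P \right)} = -6216 + 168 P$ ($w{\left(P \right)} = 168 \left(-37 + P\right) = -6216 + 168 P$)
$\frac{w{\left(-54 - 53 \right)} + l{\left(1,-143 \right)}}{24749 - 10812} = \frac{\left(-6216 + 168 \left(-54 - 53\right)\right) + \left(\left(-160\right) 1 + 198 \left(-143\right)\right)}{24749 - 10812} = \frac{\left(-6216 + 168 \left(-107\right)\right) - 28474}{13937} = \left(\left(-6216 - 17976\right) - 28474\right) \frac{1}{13937} = \left(-24192 - 28474\right) \frac{1}{13937} = \left(-52666\right) \frac{1}{13937} = - \frac{52666}{13937}$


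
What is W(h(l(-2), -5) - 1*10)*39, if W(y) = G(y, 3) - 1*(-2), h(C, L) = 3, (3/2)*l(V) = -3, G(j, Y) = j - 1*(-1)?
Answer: -156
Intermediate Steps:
G(j, Y) = 1 + j (G(j, Y) = j + 1 = 1 + j)
l(V) = -2 (l(V) = (⅔)*(-3) = -2)
W(y) = 3 + y (W(y) = (1 + y) - 1*(-2) = (1 + y) + 2 = 3 + y)
W(h(l(-2), -5) - 1*10)*39 = (3 + (3 - 1*10))*39 = (3 + (3 - 10))*39 = (3 - 7)*39 = -4*39 = -156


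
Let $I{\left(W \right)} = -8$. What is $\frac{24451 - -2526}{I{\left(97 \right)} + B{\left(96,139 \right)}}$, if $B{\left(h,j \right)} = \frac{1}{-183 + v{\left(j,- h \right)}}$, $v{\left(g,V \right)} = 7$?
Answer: $- \frac{4747952}{1409} \approx -3369.7$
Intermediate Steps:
$B{\left(h,j \right)} = - \frac{1}{176}$ ($B{\left(h,j \right)} = \frac{1}{-183 + 7} = \frac{1}{-176} = - \frac{1}{176}$)
$\frac{24451 - -2526}{I{\left(97 \right)} + B{\left(96,139 \right)}} = \frac{24451 - -2526}{-8 - \frac{1}{176}} = \frac{24451 + 2526}{- \frac{1409}{176}} = 26977 \left(- \frac{176}{1409}\right) = - \frac{4747952}{1409}$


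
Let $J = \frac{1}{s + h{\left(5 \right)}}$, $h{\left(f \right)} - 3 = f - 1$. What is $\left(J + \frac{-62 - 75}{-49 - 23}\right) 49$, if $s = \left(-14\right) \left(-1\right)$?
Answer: $\frac{6881}{72} \approx 95.569$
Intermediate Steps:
$s = 14$
$h{\left(f \right)} = 2 + f$ ($h{\left(f \right)} = 3 + \left(f - 1\right) = 3 + \left(-1 + f\right) = 2 + f$)
$J = \frac{1}{21}$ ($J = \frac{1}{14 + \left(2 + 5\right)} = \frac{1}{14 + 7} = \frac{1}{21} \approx 0.047619$)
$\left(J + \frac{-62 - 75}{-49 - 23}\right) 49 = \left(\frac{1}{21} + \frac{-62 - 75}{-49 - 23}\right) 49 = \left(\frac{1}{21} - \frac{137}{-72}\right) 49 = \left(\frac{1}{21} - - \frac{137}{72}\right) 49 = \left(\frac{1}{21} + \frac{137}{72}\right) 49 = \frac{983}{504} \cdot 49 = \frac{6881}{72}$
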